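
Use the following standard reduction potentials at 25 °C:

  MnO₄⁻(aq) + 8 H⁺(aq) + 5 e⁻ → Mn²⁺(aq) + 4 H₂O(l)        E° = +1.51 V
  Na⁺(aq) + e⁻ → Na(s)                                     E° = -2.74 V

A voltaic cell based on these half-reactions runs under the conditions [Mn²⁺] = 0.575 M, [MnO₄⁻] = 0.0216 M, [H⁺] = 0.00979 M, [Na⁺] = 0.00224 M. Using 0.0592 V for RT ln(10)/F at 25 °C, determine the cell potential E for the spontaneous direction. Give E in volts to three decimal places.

+4.200 V

MnO₄⁻/Mn²⁺ is the cathode (higher E°), Na⁺/Na the anode: E°cell = +1.51 − (-2.74) = +4.25 V, n = 5.
Overall: MnO₄⁻(aq) + 8 H⁺(aq) + 5 Na(s) → Mn²⁺(aq) + 4 H₂O(l) + 5 Na⁺(aq)
Q = [Mn²⁺]·[Na⁺]^5 / ([MnO₄⁻]·[H⁺]^8); log Q = 4.250.
E = E° − (0.0592/n) log Q = +4.25 − (0.0592/5)(4.250) = +4.200 V.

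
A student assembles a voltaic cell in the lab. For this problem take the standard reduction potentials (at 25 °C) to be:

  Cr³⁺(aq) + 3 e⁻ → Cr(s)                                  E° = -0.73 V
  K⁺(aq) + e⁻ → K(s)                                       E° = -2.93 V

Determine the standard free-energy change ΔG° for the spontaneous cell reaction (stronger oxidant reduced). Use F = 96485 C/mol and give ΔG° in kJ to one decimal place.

-636.8 kJ

Cr³⁺/Cr (E° = -0.73 V) is the cathode; K⁺/K (E° = -2.93 V) is the anode, so E°cell = +2.20 V.
Balancing electrons gives n = 3 (lcm of 3 and 1).
ΔG° = −nFE° = −(3)(96485)(+2.20) = -636,801 J = -636.8 kJ.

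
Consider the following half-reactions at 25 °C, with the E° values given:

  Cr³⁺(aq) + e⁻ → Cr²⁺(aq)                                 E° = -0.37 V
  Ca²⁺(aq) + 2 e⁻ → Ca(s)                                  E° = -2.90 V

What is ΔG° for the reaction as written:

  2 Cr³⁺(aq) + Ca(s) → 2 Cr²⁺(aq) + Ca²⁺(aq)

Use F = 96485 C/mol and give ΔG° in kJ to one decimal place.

-488.2 kJ

As written, Cr³⁺/Cr²⁺ is reduced (cathode) and Ca²⁺/Ca is oxidised (anode), so E°cell = (-0.37) − (-2.90) = +2.53 V.
Balancing electrons gives n = 2.
ΔG° = −nFE° = −(2)(96485)(+2.53) = -488,214 J = -488.2 kJ.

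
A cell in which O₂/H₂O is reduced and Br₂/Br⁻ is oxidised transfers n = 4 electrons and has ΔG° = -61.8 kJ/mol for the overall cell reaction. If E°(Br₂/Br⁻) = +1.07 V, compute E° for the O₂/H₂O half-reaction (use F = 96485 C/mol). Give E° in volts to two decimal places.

E°cell = −ΔG°/(nF) = −(-61.8×10³)/((4)(96485)) = +0.160 V.
Since O₂/H₂O is the cathode and Br₂/Br⁻ the anode, E°cell = E°(O₂/H₂O) − E°(Br₂/Br⁻).
So E°(O₂/H₂O) = E°cell + E°(Br₂/Br⁻) = +0.160 + (+1.07) = +1.23 V.

+1.23 V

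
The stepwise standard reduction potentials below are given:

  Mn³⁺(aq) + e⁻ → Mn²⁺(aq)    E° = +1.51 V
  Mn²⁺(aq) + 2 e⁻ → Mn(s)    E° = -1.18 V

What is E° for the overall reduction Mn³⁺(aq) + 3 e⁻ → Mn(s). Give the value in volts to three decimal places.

Since ΔG° = −nFE° is additive over sequential reductions, n₃E°₃ = n₁E°₁ + n₂E°₂.
E°₃ = (1×+1.51 + 2×-1.18) / 3 = (-0.850) / 3 = -0.283 V.

-0.283 V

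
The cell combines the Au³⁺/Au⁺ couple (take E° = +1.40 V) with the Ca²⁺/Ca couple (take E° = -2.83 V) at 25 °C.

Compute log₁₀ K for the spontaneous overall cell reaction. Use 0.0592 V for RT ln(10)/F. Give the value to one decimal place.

142.9

Cathode: Au³⁺/Au⁺; anode: Ca²⁺/Ca. E°cell = +4.23 V, n = 2.
log K = nE°cell / 0.0592 = (2)(+4.23) / 0.0592 = 142.9.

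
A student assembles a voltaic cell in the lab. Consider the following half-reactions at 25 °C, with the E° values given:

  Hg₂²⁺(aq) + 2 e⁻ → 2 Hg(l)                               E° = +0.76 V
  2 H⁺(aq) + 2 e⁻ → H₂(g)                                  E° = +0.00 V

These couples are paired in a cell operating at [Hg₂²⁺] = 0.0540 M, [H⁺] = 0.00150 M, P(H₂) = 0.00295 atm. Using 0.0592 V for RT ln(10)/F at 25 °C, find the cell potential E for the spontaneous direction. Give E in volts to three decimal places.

+0.815 V

Hg₂²⁺/Hg is the cathode (higher E°), H⁺/H₂ the anode: E°cell = +0.76 − (+0.00) = +0.76 V, n = 2.
Overall: Hg₂²⁺(aq) + H₂(g) → 2 Hg(l) + 2 H⁺(aq)
Q = [H⁺]^2 / ([Hg₂²⁺]·P(H₂)); log Q = -1.850.
E = E° − (0.0592/n) log Q = +0.76 − (0.0592/2)(-1.850) = +0.815 V.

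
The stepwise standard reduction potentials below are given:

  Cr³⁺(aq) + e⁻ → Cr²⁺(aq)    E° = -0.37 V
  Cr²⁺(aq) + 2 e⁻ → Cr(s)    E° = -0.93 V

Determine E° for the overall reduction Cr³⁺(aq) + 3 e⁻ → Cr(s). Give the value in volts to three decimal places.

Since ΔG° = −nFE° is additive over sequential reductions, n₃E°₃ = n₁E°₁ + n₂E°₂.
E°₃ = (1×-0.37 + 2×-0.93) / 3 = (-2.230) / 3 = -0.743 V.

-0.743 V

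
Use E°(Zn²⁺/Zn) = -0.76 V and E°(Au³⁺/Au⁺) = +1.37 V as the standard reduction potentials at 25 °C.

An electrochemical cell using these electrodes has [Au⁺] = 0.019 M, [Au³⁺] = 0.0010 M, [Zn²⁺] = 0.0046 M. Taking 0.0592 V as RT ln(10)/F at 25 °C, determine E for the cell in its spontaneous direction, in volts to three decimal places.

+2.161 V

Au³⁺/Au⁺ is the cathode (higher E°), Zn²⁺/Zn the anode: E°cell = +1.37 − (-0.76) = +2.13 V, n = 2.
Overall: Au³⁺(aq) + Zn(s) → Au⁺(aq) + Zn²⁺(aq)
Q = [Au⁺]·[Zn²⁺] / ([Au³⁺]); log Q = -1.058.
E = E° − (0.0592/n) log Q = +2.13 − (0.0592/2)(-1.058) = +2.161 V.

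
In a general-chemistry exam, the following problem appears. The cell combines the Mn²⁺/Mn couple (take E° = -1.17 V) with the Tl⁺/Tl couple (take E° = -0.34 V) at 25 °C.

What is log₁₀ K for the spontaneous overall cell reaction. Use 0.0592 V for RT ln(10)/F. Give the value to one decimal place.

28.0

Cathode: Tl⁺/Tl; anode: Mn²⁺/Mn. E°cell = +0.83 V, n = 2.
log K = nE°cell / 0.0592 = (2)(+0.83) / 0.0592 = 28.0.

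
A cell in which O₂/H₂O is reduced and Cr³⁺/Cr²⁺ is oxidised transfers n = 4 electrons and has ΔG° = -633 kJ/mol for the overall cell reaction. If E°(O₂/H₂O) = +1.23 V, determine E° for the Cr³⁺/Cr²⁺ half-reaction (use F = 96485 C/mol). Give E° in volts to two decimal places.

-0.41 V

E°cell = −ΔG°/(nF) = −(-633×10³)/((4)(96485)) = +1.640 V.
Since O₂/H₂O is the cathode and Cr³⁺/Cr²⁺ the anode, E°cell = E°(O₂/H₂O) − E°(Cr³⁺/Cr²⁺).
So E°(Cr³⁺/Cr²⁺) = E°(O₂/H₂O) − E°cell = (+1.23) − (+1.640) = -0.41 V.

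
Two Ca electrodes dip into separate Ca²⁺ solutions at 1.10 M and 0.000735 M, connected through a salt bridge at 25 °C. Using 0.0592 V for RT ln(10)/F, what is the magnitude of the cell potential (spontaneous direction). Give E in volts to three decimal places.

For a concentration cell E°cell = 0. The 1.10 M side is the cathode (reduction is favoured where [Ca²⁺] is higher).
With n = 2, E = −(0.0592/2) log([Ca²⁺]ₐₙ/[Ca²⁺]꜀ₐₜ) = −(0.0592/2) log(0.000735/1.1) = −(0.0592/2)(-3.175) = +0.094 V.

+0.094 V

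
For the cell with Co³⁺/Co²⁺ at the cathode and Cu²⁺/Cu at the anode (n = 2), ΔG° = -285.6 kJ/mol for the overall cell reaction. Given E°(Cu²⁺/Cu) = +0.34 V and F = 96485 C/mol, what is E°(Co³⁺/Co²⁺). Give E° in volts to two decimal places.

+1.82 V

E°cell = −ΔG°/(nF) = −(-285.6×10³)/((2)(96485)) = +1.480 V.
Since Co³⁺/Co²⁺ is the cathode and Cu²⁺/Cu the anode, E°cell = E°(Co³⁺/Co²⁺) − E°(Cu²⁺/Cu).
So E°(Co³⁺/Co²⁺) = E°cell + E°(Cu²⁺/Cu) = +1.480 + (+0.34) = +1.82 V.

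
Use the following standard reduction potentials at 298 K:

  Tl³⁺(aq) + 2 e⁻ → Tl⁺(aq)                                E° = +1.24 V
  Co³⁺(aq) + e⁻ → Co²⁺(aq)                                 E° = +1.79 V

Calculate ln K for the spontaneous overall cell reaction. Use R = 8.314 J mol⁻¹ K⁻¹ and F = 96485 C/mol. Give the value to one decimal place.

Cathode: Co³⁺/Co²⁺; anode: Tl³⁺/Tl⁺. E°cell = (+1.79) − (+1.24) = +0.55 V, with n = 2.
ΔG° = −nFE° = −RT ln K, so ln K = nFE°/(RT) = (2)(96485)(+0.55) / ((8.314)(298)) = 42.838.

42.8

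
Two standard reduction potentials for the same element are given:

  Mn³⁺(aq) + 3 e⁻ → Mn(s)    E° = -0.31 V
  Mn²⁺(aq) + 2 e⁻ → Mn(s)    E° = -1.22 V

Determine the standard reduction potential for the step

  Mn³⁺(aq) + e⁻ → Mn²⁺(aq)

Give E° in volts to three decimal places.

+1.510 V

Sequential free energies add, so n₃E°₃ = n₁E°₁ + n₂E°₂.
With n₃ = 3, and the known step contributing 2×(-1.22) V, the unknown satisfies 1·E° = 3×(-0.31) − 2×(-1.22) = +1.510.
E° = +1.510 / 1 = +1.510 V.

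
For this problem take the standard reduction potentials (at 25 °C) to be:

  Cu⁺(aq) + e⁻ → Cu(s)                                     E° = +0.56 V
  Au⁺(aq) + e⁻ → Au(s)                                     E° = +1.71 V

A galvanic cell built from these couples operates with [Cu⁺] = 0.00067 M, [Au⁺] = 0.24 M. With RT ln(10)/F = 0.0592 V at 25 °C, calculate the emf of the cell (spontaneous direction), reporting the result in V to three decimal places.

+1.301 V

Au⁺/Au is the cathode (higher E°), Cu⁺/Cu the anode: E°cell = +1.71 − (+0.56) = +1.15 V, n = 1.
Overall: Au⁺(aq) + Cu(s) → Au(s) + Cu⁺(aq)
Q = [Cu⁺] / ([Au⁺]); log Q = -2.554.
E = E° − (0.0592/n) log Q = +1.15 − (0.0592/1)(-2.554) = +1.301 V.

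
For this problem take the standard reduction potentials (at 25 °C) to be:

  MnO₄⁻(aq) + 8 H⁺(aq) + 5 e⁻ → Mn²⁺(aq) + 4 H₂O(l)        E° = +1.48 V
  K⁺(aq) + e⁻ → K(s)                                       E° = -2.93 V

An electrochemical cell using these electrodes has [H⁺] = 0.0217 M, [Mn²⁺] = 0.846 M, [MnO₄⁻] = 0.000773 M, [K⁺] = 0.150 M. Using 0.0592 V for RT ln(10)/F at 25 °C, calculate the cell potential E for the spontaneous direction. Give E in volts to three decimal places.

+4.265 V

MnO₄⁻/Mn²⁺ is the cathode (higher E°), K⁺/K the anode: E°cell = +1.48 − (-2.93) = +4.41 V, n = 5.
Overall: MnO₄⁻(aq) + 8 H⁺(aq) + 5 K(s) → Mn²⁺(aq) + 4 H₂O(l) + 5 K⁺(aq)
Q = [Mn²⁺]·[K⁺]^5 / ([MnO₄⁻]·[H⁺]^8); log Q = 12.228.
E = E° − (0.0592/n) log Q = +4.41 − (0.0592/5)(12.228) = +4.265 V.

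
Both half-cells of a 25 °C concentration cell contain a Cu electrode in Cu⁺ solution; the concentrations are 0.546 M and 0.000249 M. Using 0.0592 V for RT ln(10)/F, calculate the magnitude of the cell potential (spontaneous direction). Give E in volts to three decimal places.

+0.198 V

For a concentration cell E°cell = 0. The 0.546 M side is the cathode (reduction is favoured where [Cu⁺] is higher).
With n = 1, E = −(0.0592/1) log([Cu⁺]ₐₙ/[Cu⁺]꜀ₐₜ) = −(0.0592/1) log(0.000249/0.546) = −(0.0592/1)(-3.341) = +0.198 V.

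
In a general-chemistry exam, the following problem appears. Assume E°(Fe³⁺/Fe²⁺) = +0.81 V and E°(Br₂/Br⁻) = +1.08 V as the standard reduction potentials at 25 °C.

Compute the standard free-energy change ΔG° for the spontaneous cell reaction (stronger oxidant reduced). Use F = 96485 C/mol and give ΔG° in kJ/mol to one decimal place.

Br₂/Br⁻ (E° = +1.08 V) is the cathode; Fe³⁺/Fe²⁺ (E° = +0.81 V) is the anode, so E°cell = +0.27 V.
Balancing electrons gives n = 2 (lcm of 2 and 1).
ΔG° = −nFE° = −(2)(96485)(+0.27) = -52,102 J = -52.1 kJ/mol.

-52.1 kJ/mol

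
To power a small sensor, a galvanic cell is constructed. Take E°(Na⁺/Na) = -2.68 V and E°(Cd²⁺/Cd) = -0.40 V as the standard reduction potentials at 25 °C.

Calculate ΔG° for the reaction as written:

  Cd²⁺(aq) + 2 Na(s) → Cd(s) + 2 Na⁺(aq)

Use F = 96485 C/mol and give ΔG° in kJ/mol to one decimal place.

-440.0 kJ/mol

As written, Cd²⁺/Cd is reduced (cathode) and Na⁺/Na is oxidised (anode), so E°cell = (-0.40) − (-2.68) = +2.28 V.
Balancing electrons gives n = 2.
ΔG° = −nFE° = −(2)(96485)(+2.28) = -439,972 J = -440.0 kJ/mol.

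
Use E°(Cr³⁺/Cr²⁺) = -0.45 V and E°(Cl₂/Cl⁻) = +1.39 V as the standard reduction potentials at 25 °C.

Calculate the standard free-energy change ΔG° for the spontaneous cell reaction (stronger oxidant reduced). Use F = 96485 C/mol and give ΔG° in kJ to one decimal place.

-355.1 kJ

Cl₂/Cl⁻ (E° = +1.39 V) is the cathode; Cr³⁺/Cr²⁺ (E° = -0.45 V) is the anode, so E°cell = +1.84 V.
Balancing electrons gives n = 2 (lcm of 2 and 1).
ΔG° = −nFE° = −(2)(96485)(+1.84) = -355,065 J = -355.1 kJ.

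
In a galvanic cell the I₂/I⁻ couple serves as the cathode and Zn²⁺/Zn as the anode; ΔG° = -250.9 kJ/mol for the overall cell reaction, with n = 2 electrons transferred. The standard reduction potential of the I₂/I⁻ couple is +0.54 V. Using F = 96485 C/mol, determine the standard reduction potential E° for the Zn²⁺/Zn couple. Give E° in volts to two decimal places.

-0.76 V

E°cell = −ΔG°/(nF) = −(-250.9×10³)/((2)(96485)) = +1.300 V.
Since I₂/I⁻ is the cathode and Zn²⁺/Zn the anode, E°cell = E°(I₂/I⁻) − E°(Zn²⁺/Zn).
So E°(Zn²⁺/Zn) = E°(I₂/I⁻) − E°cell = (+0.54) − (+1.300) = -0.76 V.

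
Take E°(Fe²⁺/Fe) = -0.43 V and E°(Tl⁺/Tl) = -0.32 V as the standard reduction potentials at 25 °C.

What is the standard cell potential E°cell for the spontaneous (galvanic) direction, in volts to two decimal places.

+0.11 V

The Tl⁺/Tl couple has the higher reduction potential, so it is the cathode; Fe²⁺/Fe is oxidised at the anode.
E°cell = E°(cathode) − E°(anode) = (-0.32) − (-0.43) = +0.11 V.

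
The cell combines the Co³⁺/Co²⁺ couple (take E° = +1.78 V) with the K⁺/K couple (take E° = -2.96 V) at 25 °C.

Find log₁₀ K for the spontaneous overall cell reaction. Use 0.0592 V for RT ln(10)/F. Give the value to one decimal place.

Cathode: Co³⁺/Co²⁺; anode: K⁺/K. E°cell = +4.74 V, n = 1.
log K = nE°cell / 0.0592 = (1)(+4.74) / 0.0592 = 80.1.

80.1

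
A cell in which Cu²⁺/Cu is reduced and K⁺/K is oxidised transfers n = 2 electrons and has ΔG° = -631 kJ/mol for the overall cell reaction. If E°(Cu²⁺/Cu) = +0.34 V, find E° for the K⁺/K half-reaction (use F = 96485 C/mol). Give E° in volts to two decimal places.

E°cell = −ΔG°/(nF) = −(-631×10³)/((2)(96485)) = +3.270 V.
Since Cu²⁺/Cu is the cathode and K⁺/K the anode, E°cell = E°(Cu²⁺/Cu) − E°(K⁺/K).
So E°(K⁺/K) = E°(Cu²⁺/Cu) − E°cell = (+0.34) − (+3.270) = -2.93 V.

-2.93 V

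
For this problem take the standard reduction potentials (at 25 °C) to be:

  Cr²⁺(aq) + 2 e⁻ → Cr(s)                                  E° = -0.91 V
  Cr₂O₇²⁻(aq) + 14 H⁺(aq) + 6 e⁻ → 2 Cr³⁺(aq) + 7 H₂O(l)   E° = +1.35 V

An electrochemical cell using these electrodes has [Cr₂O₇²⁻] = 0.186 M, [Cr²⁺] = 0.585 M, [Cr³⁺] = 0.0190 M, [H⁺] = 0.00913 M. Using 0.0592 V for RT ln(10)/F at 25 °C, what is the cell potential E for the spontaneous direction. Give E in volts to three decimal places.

+2.012 V

Cr₂O₇²⁻/Cr³⁺ is the cathode (higher E°), Cr²⁺/Cr the anode: E°cell = +1.35 − (-0.91) = +2.26 V, n = 6.
Overall: Cr₂O₇²⁻(aq) + 14 H⁺(aq) + 3 Cr(s) → 2 Cr³⁺(aq) + 7 H₂O(l) + 3 Cr²⁺(aq)
Q = [Cr³⁺]^2·[Cr²⁺]^3 / ([Cr₂O₇²⁻]·[H⁺]^14); log Q = 25.143.
E = E° − (0.0592/n) log Q = +2.26 − (0.0592/6)(25.143) = +2.012 V.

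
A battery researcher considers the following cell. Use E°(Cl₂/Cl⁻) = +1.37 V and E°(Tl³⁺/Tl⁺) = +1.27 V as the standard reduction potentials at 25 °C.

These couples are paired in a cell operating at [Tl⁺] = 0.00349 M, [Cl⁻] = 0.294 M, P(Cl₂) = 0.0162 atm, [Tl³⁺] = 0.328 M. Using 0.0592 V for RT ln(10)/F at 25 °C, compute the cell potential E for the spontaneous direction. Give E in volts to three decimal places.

Cl₂/Cl⁻ is the cathode (higher E°), Tl³⁺/Tl⁺ the anode: E°cell = +1.37 − (+1.27) = +0.10 V, n = 2.
Overall: Cl₂(g) + Tl⁺(aq) → 2 Cl⁻(aq) + Tl³⁺(aq)
Q = [Cl⁻]^2·[Tl³⁺] / (P(Cl₂)·[Tl⁺]); log Q = 2.700.
E = E° − (0.0592/n) log Q = +0.10 − (0.0592/2)(2.700) = +0.020 V.

+0.020 V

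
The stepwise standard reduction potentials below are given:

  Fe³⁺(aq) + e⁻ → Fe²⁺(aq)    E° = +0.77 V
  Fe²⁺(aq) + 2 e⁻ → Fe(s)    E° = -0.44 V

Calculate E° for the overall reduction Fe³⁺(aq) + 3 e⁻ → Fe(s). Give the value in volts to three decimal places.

Since ΔG° = −nFE° is additive over sequential reductions, n₃E°₃ = n₁E°₁ + n₂E°₂.
E°₃ = (1×+0.77 + 2×-0.44) / 3 = (-0.110) / 3 = -0.037 V.
E° values themselves are not directly additive — weighting by electron count is essential.

-0.037 V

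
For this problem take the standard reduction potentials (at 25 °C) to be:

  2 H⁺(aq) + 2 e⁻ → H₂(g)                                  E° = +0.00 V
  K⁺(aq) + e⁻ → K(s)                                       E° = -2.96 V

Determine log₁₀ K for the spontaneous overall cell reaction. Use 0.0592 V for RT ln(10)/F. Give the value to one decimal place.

Cathode: H⁺/H₂; anode: K⁺/K. E°cell = +2.96 V, n = 2.
log K = nE°cell / 0.0592 = (2)(+2.96) / 0.0592 = 100.0.

100.0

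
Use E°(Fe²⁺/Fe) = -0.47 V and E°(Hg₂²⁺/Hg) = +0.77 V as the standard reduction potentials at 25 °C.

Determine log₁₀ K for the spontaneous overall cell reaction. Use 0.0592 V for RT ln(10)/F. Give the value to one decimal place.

Cathode: Hg₂²⁺/Hg; anode: Fe²⁺/Fe. E°cell = +1.24 V, n = 2.
log K = nE°cell / 0.0592 = (2)(+1.24) / 0.0592 = 41.9.

41.9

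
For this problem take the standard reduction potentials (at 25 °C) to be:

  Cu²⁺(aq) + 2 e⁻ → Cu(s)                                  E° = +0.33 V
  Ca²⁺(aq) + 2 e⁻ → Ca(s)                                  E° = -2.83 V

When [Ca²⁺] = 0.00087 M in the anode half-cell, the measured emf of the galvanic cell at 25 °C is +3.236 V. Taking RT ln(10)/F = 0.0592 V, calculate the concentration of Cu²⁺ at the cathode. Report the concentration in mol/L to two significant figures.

0.32 M

Cu²⁺/Cu is the cathode, Ca²⁺/Ca the anode: E°cell = +3.16 V, n = 2.
Overall reaction: Cu²⁺(aq) + Ca(s) → Cu(s) + Ca²⁺(aq); Q = [Ca²⁺]^1/[Cu²⁺]^1.
From E = E° − (0.0592/n) log Q: log Q = (E° − E)·n/0.0592 = (+3.16 − (+3.236))·2/0.0592 = -2.5676.
So 1·log[Cu²⁺] = 1·log(0.00087) − log Q = -3.0605 − (-2.5676) = -0.4929; [Cu²⁺] = 10^(-0.4929) ≈ 0.32 M.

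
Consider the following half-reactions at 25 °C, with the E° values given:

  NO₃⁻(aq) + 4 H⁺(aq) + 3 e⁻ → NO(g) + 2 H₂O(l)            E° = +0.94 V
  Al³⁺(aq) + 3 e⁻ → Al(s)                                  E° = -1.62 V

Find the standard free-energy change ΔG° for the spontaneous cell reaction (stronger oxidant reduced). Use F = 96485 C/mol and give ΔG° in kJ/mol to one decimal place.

-741.0 kJ/mol

NO₃⁻/NO (E° = +0.94 V) is the cathode; Al³⁺/Al (E° = -1.62 V) is the anode, so E°cell = +2.56 V.
Balancing electrons gives n = 3 (lcm of 3 and 3).
ΔG° = −nFE° = −(3)(96485)(+2.56) = -741,005 J = -741.0 kJ/mol.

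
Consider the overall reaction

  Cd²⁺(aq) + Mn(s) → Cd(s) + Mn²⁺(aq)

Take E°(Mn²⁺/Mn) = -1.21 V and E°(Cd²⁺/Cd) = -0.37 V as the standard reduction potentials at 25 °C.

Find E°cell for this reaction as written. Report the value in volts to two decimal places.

+0.84 V

The Cd²⁺/Cd couple has the higher reduction potential, so it is the cathode; Mn²⁺/Mn is oxidised at the anode.
E°cell = E°(cathode) − E°(anode) = (-0.37) − (-1.21) = +0.84 V.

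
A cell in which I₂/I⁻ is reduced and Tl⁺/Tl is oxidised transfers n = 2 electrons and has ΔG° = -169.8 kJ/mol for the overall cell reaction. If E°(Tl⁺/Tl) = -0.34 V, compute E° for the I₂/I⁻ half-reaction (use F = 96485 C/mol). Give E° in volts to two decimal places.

+0.54 V

E°cell = −ΔG°/(nF) = −(-169.8×10³)/((2)(96485)) = +0.880 V.
Since I₂/I⁻ is the cathode and Tl⁺/Tl the anode, E°cell = E°(I₂/I⁻) − E°(Tl⁺/Tl).
So E°(I₂/I⁻) = E°cell + E°(Tl⁺/Tl) = +0.880 + (-0.34) = +0.54 V.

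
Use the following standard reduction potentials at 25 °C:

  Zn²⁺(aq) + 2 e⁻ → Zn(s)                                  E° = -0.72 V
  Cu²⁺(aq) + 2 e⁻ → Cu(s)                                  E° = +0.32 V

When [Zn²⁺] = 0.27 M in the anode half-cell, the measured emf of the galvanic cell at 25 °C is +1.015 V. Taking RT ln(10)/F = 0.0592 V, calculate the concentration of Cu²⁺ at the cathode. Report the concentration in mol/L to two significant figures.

0.039 M

Cu²⁺/Cu is the cathode, Zn²⁺/Zn the anode: E°cell = +1.04 V, n = 2.
Overall reaction: Cu²⁺(aq) + Zn(s) → Cu(s) + Zn²⁺(aq); Q = [Zn²⁺]^1/[Cu²⁺]^1.
From E = E° − (0.0592/n) log Q: log Q = (E° − E)·n/0.0592 = (+1.04 − (+1.015))·2/0.0592 = 0.8446.
So 1·log[Cu²⁺] = 1·log(0.27) − log Q = -0.5686 − (0.8446) = -1.4132; [Cu²⁺] = 10^(-1.4132) ≈ 0.039 M.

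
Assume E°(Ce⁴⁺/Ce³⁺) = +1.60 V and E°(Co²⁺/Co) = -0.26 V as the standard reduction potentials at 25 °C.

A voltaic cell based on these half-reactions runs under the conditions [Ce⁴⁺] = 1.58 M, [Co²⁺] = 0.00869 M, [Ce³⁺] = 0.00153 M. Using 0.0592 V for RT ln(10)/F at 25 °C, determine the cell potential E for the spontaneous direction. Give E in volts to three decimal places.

Ce⁴⁺/Ce³⁺ is the cathode (higher E°), Co²⁺/Co the anode: E°cell = +1.60 − (-0.26) = +1.86 V, n = 2.
Overall: 2 Ce⁴⁺(aq) + Co(s) → 2 Ce³⁺(aq) + Co²⁺(aq)
Q = [Ce³⁺]^2·[Co²⁺] / ([Ce⁴⁺]^2); log Q = -8.089.
E = E° − (0.0592/n) log Q = +1.86 − (0.0592/2)(-8.089) = +2.099 V.

+2.099 V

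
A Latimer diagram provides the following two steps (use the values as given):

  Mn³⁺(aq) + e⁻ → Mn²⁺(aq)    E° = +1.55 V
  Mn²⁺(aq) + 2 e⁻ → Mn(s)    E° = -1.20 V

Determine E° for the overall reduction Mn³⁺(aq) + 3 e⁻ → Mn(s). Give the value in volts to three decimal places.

-0.283 V

Adding the free-energy changes (−nFE°) of the two steps gives −n₃FE°₃ = −n₁FE°₁ − n₂FE°₂.
E°₃ = (1×+1.55 + 2×-1.20) / 3 = (-0.850) / 3 = -0.283 V.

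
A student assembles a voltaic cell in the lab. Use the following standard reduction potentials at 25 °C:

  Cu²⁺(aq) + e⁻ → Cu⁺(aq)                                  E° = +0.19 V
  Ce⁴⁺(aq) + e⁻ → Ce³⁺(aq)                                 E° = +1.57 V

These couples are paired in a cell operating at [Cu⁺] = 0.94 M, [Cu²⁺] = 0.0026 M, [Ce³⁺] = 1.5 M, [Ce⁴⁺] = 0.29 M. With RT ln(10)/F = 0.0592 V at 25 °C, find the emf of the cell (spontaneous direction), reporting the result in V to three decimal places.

+1.489 V

Ce⁴⁺/Ce³⁺ is the cathode (higher E°), Cu²⁺/Cu⁺ the anode: E°cell = +1.57 − (+0.19) = +1.38 V, n = 1.
Overall: Ce⁴⁺(aq) + Cu⁺(aq) → Ce³⁺(aq) + Cu²⁺(aq)
Q = [Ce³⁺]·[Cu²⁺] / ([Ce⁴⁺]·[Cu⁺]); log Q = -1.844.
E = E° − (0.0592/n) log Q = +1.38 − (0.0592/1)(-1.844) = +1.489 V.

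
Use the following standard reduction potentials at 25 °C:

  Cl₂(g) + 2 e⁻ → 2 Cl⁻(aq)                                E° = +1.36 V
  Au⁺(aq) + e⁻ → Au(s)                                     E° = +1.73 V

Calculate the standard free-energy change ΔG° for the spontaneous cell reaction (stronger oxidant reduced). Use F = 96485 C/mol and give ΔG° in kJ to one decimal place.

Au⁺/Au (E° = +1.73 V) is the cathode; Cl₂/Cl⁻ (E° = +1.36 V) is the anode, so E°cell = +0.37 V.
Balancing electrons gives n = 2 (lcm of 1 and 2).
ΔG° = −nFE° = −(2)(96485)(+0.37) = -71,399 J = -71.4 kJ.

-71.4 kJ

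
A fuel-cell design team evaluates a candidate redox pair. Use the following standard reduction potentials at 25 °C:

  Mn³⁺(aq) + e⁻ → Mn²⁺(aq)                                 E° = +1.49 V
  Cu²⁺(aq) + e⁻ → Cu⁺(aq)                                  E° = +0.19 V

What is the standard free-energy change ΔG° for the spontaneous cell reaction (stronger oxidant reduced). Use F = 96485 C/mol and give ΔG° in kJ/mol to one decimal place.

Mn³⁺/Mn²⁺ (E° = +1.49 V) is the cathode; Cu²⁺/Cu⁺ (E° = +0.19 V) is the anode, so E°cell = +1.30 V.
Balancing electrons gives n = 1 (lcm of 1 and 1).
ΔG° = −nFE° = −(1)(96485)(+1.30) = -125,430 J = -125.4 kJ/mol.

-125.4 kJ/mol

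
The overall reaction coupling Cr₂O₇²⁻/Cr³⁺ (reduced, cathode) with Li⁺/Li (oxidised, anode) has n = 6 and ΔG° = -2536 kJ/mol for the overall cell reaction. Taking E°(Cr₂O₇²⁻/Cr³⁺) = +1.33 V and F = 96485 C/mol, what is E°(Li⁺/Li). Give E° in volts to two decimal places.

E°cell = −ΔG°/(nF) = −(-2536×10³)/((6)(96485)) = +4.381 V.
Since Cr₂O₇²⁻/Cr³⁺ is the cathode and Li⁺/Li the anode, E°cell = E°(Cr₂O₇²⁻/Cr³⁺) − E°(Li⁺/Li).
So E°(Li⁺/Li) = E°(Cr₂O₇²⁻/Cr³⁺) − E°cell = (+1.33) − (+4.381) = -3.05 V.

-3.05 V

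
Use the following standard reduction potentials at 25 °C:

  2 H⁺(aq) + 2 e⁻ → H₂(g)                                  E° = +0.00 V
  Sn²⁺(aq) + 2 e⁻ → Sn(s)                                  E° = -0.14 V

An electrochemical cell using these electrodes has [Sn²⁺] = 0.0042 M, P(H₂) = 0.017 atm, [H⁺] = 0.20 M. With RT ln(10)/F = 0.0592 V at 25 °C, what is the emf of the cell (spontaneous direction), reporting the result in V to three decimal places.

H⁺/H₂ is the cathode (higher E°), Sn²⁺/Sn the anode: E°cell = +0.00 − (-0.14) = +0.14 V, n = 2.
Overall: 2 H⁺(aq) + Sn(s) → H₂(g) + Sn²⁺(aq)
Q = P(H₂)·[Sn²⁺] / ([H⁺]^2); log Q = -2.748.
E = E° − (0.0592/n) log Q = +0.14 − (0.0592/2)(-2.748) = +0.221 V.

+0.221 V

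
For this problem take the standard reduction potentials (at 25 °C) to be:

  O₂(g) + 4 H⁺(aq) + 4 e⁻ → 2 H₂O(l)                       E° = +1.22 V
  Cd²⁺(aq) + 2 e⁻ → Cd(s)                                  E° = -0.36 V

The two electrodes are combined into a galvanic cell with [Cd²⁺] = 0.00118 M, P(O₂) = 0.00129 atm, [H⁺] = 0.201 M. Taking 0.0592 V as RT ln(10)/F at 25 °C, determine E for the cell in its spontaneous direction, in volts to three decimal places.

+1.583 V

O₂/H₂O is the cathode (higher E°), Cd²⁺/Cd the anode: E°cell = +1.22 − (-0.36) = +1.58 V, n = 4.
Overall: O₂(g) + 4 H⁺(aq) + 2 Cd(s) → 2 H₂O(l) + 2 Cd²⁺(aq)
Q = [Cd²⁺]^2 / (P(O₂)·[H⁺]^4); log Q = -0.180.
E = E° − (0.0592/n) log Q = +1.58 − (0.0592/4)(-0.180) = +1.583 V.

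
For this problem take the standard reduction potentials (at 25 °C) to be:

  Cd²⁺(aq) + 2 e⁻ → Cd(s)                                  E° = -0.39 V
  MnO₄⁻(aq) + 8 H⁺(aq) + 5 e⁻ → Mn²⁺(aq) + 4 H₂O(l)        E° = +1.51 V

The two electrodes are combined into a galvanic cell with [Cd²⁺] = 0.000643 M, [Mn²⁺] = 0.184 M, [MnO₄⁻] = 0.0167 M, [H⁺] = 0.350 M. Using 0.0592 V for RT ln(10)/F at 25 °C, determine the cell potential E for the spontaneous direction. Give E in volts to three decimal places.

MnO₄⁻/Mn²⁺ is the cathode (higher E°), Cd²⁺/Cd the anode: E°cell = +1.51 − (-0.39) = +1.90 V, n = 10.
Overall: 2 MnO₄⁻(aq) + 16 H⁺(aq) + 5 Cd(s) → 2 Mn²⁺(aq) + 8 H₂O(l) + 5 Cd²⁺(aq)
Q = [Mn²⁺]^2·[Cd²⁺]^5 / ([MnO₄⁻]^2·[H⁺]^16); log Q = -6.580.
E = E° − (0.0592/n) log Q = +1.90 − (0.0592/10)(-6.580) = +1.939 V.

+1.939 V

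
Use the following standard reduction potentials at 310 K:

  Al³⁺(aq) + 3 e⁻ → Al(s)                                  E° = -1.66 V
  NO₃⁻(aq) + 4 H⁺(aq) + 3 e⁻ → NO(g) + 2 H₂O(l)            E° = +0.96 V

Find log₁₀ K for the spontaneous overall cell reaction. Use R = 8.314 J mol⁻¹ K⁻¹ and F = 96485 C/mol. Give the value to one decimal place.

127.8

Cathode: NO₃⁻/NO; anode: Al³⁺/Al. E°cell = (+0.96) − (-1.66) = +2.62 V, with n = 3.
ΔG° = −nFE° = −RT ln K, so ln K = nFE°/(RT) = (3)(96485)(+2.62) / ((8.314)(310)) = 294.246.
log₁₀ K = 294.246 / ln 10 = 127.8.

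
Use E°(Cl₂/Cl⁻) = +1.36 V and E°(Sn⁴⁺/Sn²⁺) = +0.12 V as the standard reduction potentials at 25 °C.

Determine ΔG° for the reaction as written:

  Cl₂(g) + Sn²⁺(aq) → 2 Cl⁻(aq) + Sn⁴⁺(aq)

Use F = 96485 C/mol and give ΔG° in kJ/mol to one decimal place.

-239.3 kJ/mol

As written, Cl₂/Cl⁻ is reduced (cathode) and Sn⁴⁺/Sn²⁺ is oxidised (anode), so E°cell = (+1.36) − (+0.12) = +1.24 V.
Balancing electrons gives n = 2.
ΔG° = −nFE° = −(2)(96485)(+1.24) = -239,283 J = -239.3 kJ/mol.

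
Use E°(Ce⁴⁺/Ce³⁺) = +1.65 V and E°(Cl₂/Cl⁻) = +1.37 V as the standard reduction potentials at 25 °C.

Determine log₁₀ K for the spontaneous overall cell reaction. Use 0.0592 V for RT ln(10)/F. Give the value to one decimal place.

9.5

Cathode: Ce⁴⁺/Ce³⁺; anode: Cl₂/Cl⁻. E°cell = +0.28 V, n = 2.
log K = nE°cell / 0.0592 = (2)(+0.28) / 0.0592 = 9.5.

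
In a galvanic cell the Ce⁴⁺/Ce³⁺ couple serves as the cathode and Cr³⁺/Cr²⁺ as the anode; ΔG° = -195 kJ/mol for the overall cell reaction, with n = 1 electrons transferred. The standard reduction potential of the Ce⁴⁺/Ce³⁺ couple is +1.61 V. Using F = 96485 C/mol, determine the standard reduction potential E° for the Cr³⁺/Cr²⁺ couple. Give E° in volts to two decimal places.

E°cell = −ΔG°/(nF) = −(-195×10³)/((1)(96485)) = +2.021 V.
Since Ce⁴⁺/Ce³⁺ is the cathode and Cr³⁺/Cr²⁺ the anode, E°cell = E°(Ce⁴⁺/Ce³⁺) − E°(Cr³⁺/Cr²⁺).
So E°(Cr³⁺/Cr²⁺) = E°(Ce⁴⁺/Ce³⁺) − E°cell = (+1.61) − (+2.021) = -0.41 V.

-0.41 V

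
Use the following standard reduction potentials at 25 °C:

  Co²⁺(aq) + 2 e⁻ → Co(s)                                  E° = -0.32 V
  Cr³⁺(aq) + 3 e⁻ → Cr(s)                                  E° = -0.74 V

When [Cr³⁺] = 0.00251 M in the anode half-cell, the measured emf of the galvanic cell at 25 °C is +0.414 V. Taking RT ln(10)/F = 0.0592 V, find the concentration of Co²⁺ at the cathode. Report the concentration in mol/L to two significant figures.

0.012 M

Co²⁺/Co is the cathode, Cr³⁺/Cr the anode: E°cell = +0.42 V, n = 6.
Overall reaction: 3 Co²⁺(aq) + 2 Cr(s) → 3 Co(s) + 2 Cr³⁺(aq); Q = [Cr³⁺]^2/[Co²⁺]^3.
From E = E° − (0.0592/n) log Q: log Q = (E° − E)·n/0.0592 = (+0.42 − (+0.414))·6/0.0592 = 0.6081.
So 3·log[Co²⁺] = 2·log(0.00251) − log Q = -5.2007 − (0.6081) = -5.8088; log[Co²⁺] = -5.8088 / 3 = -1.9363; [Co²⁺] = 10^(-1.9363) ≈ 0.012 M.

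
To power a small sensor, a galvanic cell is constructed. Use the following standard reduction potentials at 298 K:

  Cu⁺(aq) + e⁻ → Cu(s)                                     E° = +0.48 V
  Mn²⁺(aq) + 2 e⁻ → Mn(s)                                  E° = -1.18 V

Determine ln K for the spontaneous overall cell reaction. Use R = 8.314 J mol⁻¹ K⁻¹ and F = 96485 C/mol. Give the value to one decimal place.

129.3

Cathode: Cu⁺/Cu; anode: Mn²⁺/Mn. E°cell = (+0.48) − (-1.18) = +1.66 V, with n = 2.
ΔG° = −nFE° = −RT ln K, so ln K = nFE°/(RT) = (2)(96485)(+1.66) / ((8.314)(298)) = 129.292.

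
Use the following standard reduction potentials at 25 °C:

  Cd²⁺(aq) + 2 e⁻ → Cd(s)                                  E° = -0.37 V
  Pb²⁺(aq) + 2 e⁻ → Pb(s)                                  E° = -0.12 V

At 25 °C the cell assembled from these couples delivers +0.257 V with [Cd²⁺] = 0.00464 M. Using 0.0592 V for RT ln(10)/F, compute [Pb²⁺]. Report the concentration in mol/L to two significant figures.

Pb²⁺/Pb is the cathode, Cd²⁺/Cd the anode: E°cell = +0.25 V, n = 2.
Overall reaction: Pb²⁺(aq) + Cd(s) → Pb(s) + Cd²⁺(aq); Q = [Cd²⁺]^1/[Pb²⁺]^1.
From E = E° − (0.0592/n) log Q: log Q = (E° − E)·n/0.0592 = (+0.25 − (+0.257))·2/0.0592 = -0.2365.
So 1·log[Pb²⁺] = 1·log(0.00464) − log Q = -2.3335 − (-0.2365) = -2.0970; [Pb²⁺] = 10^(-2.0970) ≈ 0.0080 M.

0.0080 M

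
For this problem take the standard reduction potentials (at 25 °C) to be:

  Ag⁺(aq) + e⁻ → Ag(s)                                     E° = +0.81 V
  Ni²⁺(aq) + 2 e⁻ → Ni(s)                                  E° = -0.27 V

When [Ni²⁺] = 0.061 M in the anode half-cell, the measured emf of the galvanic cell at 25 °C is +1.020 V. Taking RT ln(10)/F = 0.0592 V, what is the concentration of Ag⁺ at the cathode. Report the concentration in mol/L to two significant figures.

0.024 M

Ag⁺/Ag is the cathode, Ni²⁺/Ni the anode: E°cell = +1.08 V, n = 2.
Overall reaction: 2 Ag⁺(aq) + Ni(s) → 2 Ag(s) + Ni²⁺(aq); Q = [Ni²⁺]^1/[Ag⁺]^2.
From E = E° − (0.0592/n) log Q: log Q = (E° − E)·n/0.0592 = (+1.08 − (+1.020))·2/0.0592 = 2.0270.
So 2·log[Ag⁺] = 1·log(0.061) − log Q = -1.2147 − (2.0270) = -3.2417; log[Ag⁺] = -3.2417 / 2 = -1.6208; [Ag⁺] = 10^(-1.6208) ≈ 0.024 M.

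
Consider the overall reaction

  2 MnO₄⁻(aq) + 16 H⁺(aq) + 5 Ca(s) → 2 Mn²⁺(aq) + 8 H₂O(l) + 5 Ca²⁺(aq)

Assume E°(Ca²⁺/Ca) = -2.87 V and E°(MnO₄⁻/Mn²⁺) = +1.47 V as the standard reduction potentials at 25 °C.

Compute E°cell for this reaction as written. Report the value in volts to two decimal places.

The MnO₄⁻/Mn²⁺ couple has the higher reduction potential, so it is the cathode; Ca²⁺/Ca is oxidised at the anode.
E°cell = E°(cathode) − E°(anode) = (+1.47) − (-2.87) = +4.34 V.

+4.34 V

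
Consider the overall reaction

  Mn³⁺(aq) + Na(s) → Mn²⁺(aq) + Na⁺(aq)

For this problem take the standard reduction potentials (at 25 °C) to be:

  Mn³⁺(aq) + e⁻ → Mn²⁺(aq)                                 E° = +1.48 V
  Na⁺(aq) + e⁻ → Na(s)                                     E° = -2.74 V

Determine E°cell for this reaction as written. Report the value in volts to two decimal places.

The Mn³⁺/Mn²⁺ couple has the higher reduction potential, so it is the cathode; Na⁺/Na is oxidised at the anode.
E°cell = E°(cathode) − E°(anode) = (+1.48) − (-2.74) = +4.22 V.

+4.22 V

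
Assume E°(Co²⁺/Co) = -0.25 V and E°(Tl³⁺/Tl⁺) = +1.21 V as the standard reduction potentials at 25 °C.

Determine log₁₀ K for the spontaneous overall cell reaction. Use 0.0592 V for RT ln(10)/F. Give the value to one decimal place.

Cathode: Tl³⁺/Tl⁺; anode: Co²⁺/Co. E°cell = +1.46 V, n = 2.
log K = nE°cell / 0.0592 = (2)(+1.46) / 0.0592 = 49.3.

49.3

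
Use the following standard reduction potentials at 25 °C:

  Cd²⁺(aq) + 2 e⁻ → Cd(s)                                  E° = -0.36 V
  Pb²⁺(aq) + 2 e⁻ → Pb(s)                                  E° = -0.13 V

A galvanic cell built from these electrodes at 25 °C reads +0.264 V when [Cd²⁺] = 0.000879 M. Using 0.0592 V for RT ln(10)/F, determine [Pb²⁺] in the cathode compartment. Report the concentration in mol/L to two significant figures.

Pb²⁺/Pb is the cathode, Cd²⁺/Cd the anode: E°cell = +0.23 V, n = 2.
Overall reaction: Pb²⁺(aq) + Cd(s) → Pb(s) + Cd²⁺(aq); Q = [Cd²⁺]^1/[Pb²⁺]^1.
From E = E° − (0.0592/n) log Q: log Q = (E° − E)·n/0.0592 = (+0.23 − (+0.264))·2/0.0592 = -1.1486.
So 1·log[Pb²⁺] = 1·log(0.000879) − log Q = -3.0560 − (-1.1486) = -1.9074; [Pb²⁺] = 10^(-1.9074) ≈ 0.012 M.

0.012 M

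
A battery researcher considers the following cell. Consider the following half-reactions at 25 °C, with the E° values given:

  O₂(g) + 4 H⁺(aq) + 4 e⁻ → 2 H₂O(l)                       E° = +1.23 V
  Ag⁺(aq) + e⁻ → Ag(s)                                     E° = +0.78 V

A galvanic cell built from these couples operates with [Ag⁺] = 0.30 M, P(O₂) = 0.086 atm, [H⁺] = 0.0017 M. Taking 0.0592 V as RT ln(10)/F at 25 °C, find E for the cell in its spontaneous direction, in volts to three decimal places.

O₂/H₂O is the cathode (higher E°), Ag⁺/Ag the anode: E°cell = +1.23 − (+0.78) = +0.45 V, n = 4.
Overall: O₂(g) + 4 H⁺(aq) + 4 Ag(s) → 2 H₂O(l) + 4 Ag⁺(aq)
Q = [Ag⁺]^4 / (P(O₂)·[H⁺]^4); log Q = 10.052.
E = E° − (0.0592/n) log Q = +0.45 − (0.0592/4)(10.052) = +0.301 V.

+0.301 V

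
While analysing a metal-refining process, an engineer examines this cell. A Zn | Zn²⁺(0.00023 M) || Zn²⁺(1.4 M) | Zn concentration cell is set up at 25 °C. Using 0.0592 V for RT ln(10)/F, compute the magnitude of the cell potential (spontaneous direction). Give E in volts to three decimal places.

+0.112 V

For a concentration cell E°cell = 0. The 1.4 M side is the cathode (reduction is favoured where [Zn²⁺] is higher).
With n = 2, E = −(0.0592/2) log([Zn²⁺]ₐₙ/[Zn²⁺]꜀ₐₜ) = −(0.0592/2) log(0.00023/1.4) = −(0.0592/2)(-3.784) = +0.112 V.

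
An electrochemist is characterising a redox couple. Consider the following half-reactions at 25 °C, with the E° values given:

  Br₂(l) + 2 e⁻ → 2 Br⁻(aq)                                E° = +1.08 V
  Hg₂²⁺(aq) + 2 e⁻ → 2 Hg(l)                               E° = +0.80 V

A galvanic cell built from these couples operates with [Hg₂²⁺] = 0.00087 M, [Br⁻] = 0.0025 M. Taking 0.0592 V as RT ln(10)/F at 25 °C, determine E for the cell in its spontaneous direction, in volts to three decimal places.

Br₂/Br⁻ is the cathode (higher E°), Hg₂²⁺/Hg the anode: E°cell = +1.08 − (+0.80) = +0.28 V, n = 2.
Overall: Br₂(l) + 2 Hg(l) → 2 Br⁻(aq) + Hg₂²⁺(aq)
Q = [Br⁻]^2·[Hg₂²⁺]; log Q = -8.265.
E = E° − (0.0592/n) log Q = +0.28 − (0.0592/2)(-8.265) = +0.525 V.

+0.525 V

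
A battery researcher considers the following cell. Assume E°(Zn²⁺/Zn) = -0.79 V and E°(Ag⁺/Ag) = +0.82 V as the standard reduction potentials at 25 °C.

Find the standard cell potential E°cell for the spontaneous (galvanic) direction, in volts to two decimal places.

The Ag⁺/Ag couple has the higher reduction potential, so it is the cathode; Zn²⁺/Zn is oxidised at the anode.
E°cell = E°(cathode) − E°(anode) = (+0.82) − (-0.79) = +1.61 V.

+1.61 V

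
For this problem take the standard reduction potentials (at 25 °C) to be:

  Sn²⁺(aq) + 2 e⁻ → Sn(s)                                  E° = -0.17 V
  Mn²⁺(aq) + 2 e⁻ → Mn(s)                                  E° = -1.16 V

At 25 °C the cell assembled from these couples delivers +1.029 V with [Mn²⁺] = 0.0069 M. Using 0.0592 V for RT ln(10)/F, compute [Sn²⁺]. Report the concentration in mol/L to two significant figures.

Sn²⁺/Sn is the cathode, Mn²⁺/Mn the anode: E°cell = +0.99 V, n = 2.
Overall reaction: Sn²⁺(aq) + Mn(s) → Sn(s) + Mn²⁺(aq); Q = [Mn²⁺]^1/[Sn²⁺]^1.
From E = E° − (0.0592/n) log Q: log Q = (E° − E)·n/0.0592 = (+0.99 − (+1.029))·2/0.0592 = -1.3176.
So 1·log[Sn²⁺] = 1·log(0.0069) − log Q = -2.1612 − (-1.3176) = -0.8436; [Sn²⁺] = 10^(-0.8436) ≈ 0.14 M.

0.14 M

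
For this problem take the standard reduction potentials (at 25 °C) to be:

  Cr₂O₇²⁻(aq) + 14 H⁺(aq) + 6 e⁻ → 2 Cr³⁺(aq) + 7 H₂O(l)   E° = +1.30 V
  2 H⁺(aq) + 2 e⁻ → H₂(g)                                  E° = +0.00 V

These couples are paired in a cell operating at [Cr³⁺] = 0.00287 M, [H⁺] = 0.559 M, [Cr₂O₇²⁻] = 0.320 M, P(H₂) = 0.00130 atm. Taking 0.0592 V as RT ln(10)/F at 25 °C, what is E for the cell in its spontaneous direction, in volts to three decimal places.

Cr₂O₇²⁻/Cr³⁺ is the cathode (higher E°), H⁺/H₂ the anode: E°cell = +1.30 − (+0.00) = +1.30 V, n = 6.
Overall: Cr₂O₇²⁻(aq) + 8 H⁺(aq) + 3 H₂(g) → 2 Cr³⁺(aq) + 7 H₂O(l)
Q = [Cr³⁺]^2 / ([Cr₂O₇²⁻]·[H⁺]^8·P(H₂)^3); log Q = 6.089.
E = E° − (0.0592/n) log Q = +1.30 − (0.0592/6)(6.089) = +1.240 V.

+1.240 V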